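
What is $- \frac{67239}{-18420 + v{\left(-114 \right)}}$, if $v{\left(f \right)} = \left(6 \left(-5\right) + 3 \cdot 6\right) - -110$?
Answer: $\frac{67239}{18322} \approx 3.6698$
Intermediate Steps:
$v{\left(f \right)} = 98$ ($v{\left(f \right)} = \left(-30 + 18\right) + 110 = -12 + 110 = 98$)
$- \frac{67239}{-18420 + v{\left(-114 \right)}} = - \frac{67239}{-18420 + 98} = - \frac{67239}{-18322} = \left(-67239\right) \left(- \frac{1}{18322}\right) = \frac{67239}{18322}$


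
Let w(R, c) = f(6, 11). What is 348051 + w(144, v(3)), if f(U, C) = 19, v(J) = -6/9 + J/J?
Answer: 348070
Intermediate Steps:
v(J) = ⅓ (v(J) = -6*⅑ + 1 = -⅔ + 1 = ⅓)
w(R, c) = 19
348051 + w(144, v(3)) = 348051 + 19 = 348070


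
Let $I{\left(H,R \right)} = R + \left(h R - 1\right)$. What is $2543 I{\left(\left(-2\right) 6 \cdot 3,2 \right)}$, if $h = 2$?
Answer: $12715$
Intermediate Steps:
$I{\left(H,R \right)} = -1 + 3 R$ ($I{\left(H,R \right)} = R + \left(2 R - 1\right) = R + \left(-1 + 2 R\right) = -1 + 3 R$)
$2543 I{\left(\left(-2\right) 6 \cdot 3,2 \right)} = 2543 \left(-1 + 3 \cdot 2\right) = 2543 \left(-1 + 6\right) = 2543 \cdot 5 = 12715$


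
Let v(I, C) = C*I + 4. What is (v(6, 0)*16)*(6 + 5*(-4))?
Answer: -896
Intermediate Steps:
v(I, C) = 4 + C*I
(v(6, 0)*16)*(6 + 5*(-4)) = ((4 + 0*6)*16)*(6 + 5*(-4)) = ((4 + 0)*16)*(6 - 20) = (4*16)*(-14) = 64*(-14) = -896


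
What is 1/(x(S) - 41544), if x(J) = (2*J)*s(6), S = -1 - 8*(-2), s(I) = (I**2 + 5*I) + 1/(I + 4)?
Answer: -1/39561 ≈ -2.5277e-5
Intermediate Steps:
s(I) = I**2 + 1/(4 + I) + 5*I (s(I) = (I**2 + 5*I) + 1/(4 + I) = I**2 + 1/(4 + I) + 5*I)
S = 15 (S = -1 + 16 = 15)
x(J) = 661*J/5 (x(J) = (2*J)*((1 + 6**3 + 9*6**2 + 20*6)/(4 + 6)) = (2*J)*((1 + 216 + 9*36 + 120)/10) = (2*J)*((1 + 216 + 324 + 120)/10) = (2*J)*((1/10)*661) = (2*J)*(661/10) = 661*J/5)
1/(x(S) - 41544) = 1/((661/5)*15 - 41544) = 1/(1983 - 41544) = 1/(-39561) = -1/39561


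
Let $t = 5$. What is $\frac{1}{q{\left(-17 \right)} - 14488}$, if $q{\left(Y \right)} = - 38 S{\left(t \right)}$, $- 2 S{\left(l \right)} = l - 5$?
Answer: $- \frac{1}{14488} \approx -6.9023 \cdot 10^{-5}$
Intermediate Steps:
$S{\left(l \right)} = \frac{5}{2} - \frac{l}{2}$ ($S{\left(l \right)} = - \frac{l - 5}{2} = - \frac{-5 + l}{2} = \frac{5}{2} - \frac{l}{2}$)
$q{\left(Y \right)} = 0$ ($q{\left(Y \right)} = - 38 \left(\frac{5}{2} - \frac{5}{2}\right) = \left(-38\right) 0 = 0$)
$\frac{1}{q{\left(-17 \right)} - 14488} = \frac{1}{0 - 14488} = \frac{1}{-14488} = - \frac{1}{14488}$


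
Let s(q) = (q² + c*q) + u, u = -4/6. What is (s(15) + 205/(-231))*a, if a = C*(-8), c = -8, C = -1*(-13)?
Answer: -2485184/231 ≈ -10758.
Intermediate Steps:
C = 13
u = -⅔ (u = -4*⅙ = -⅔ ≈ -0.66667)
a = -104 (a = 13*(-8) = -104)
s(q) = -⅔ + q² - 8*q (s(q) = (q² - 8*q) - ⅔ = -⅔ + q² - 8*q)
(s(15) + 205/(-231))*a = ((-⅔ + 15² - 8*15) + 205/(-231))*(-104) = ((-⅔ + 225 - 120) + 205*(-1/231))*(-104) = (313/3 - 205/231)*(-104) = (23896/231)*(-104) = -2485184/231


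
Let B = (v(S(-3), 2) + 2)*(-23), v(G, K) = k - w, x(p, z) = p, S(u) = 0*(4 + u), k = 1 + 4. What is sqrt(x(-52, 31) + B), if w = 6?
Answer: 5*I*sqrt(3) ≈ 8.6602*I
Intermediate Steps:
k = 5
S(u) = 0
v(G, K) = -1 (v(G, K) = 5 - 1*6 = 5 - 6 = -1)
B = -23 (B = (-1 + 2)*(-23) = 1*(-23) = -23)
sqrt(x(-52, 31) + B) = sqrt(-52 - 23) = sqrt(-75) = 5*I*sqrt(3)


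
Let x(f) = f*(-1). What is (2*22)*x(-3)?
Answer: 132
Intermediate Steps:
x(f) = -f
(2*22)*x(-3) = (2*22)*(-1*(-3)) = 44*3 = 132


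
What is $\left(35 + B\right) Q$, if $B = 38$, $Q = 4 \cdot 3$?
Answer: $876$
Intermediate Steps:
$Q = 12$
$\left(35 + B\right) Q = \left(35 + 38\right) 12 = 73 \cdot 12 = 876$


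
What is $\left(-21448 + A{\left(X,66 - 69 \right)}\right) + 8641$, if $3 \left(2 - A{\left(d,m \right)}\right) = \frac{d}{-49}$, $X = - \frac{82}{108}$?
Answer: $- \frac{101646131}{7938} \approx -12805.0$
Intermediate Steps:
$X = - \frac{41}{54}$ ($X = \left(-82\right) \frac{1}{108} = - \frac{41}{54} \approx -0.75926$)
$A{\left(d,m \right)} = 2 + \frac{d}{147}$ ($A{\left(d,m \right)} = 2 - \frac{d \frac{1}{-49}}{3} = 2 - \frac{d \left(- \frac{1}{49}\right)}{3} = 2 - \frac{\left(- \frac{1}{49}\right) d}{3} = 2 + \frac{d}{147}$)
$\left(-21448 + A{\left(X,66 - 69 \right)}\right) + 8641 = \left(-21448 + \left(2 + \frac{1}{147} \left(- \frac{41}{54}\right)\right)\right) + 8641 = \left(-21448 + \left(2 - \frac{41}{7938}\right)\right) + 8641 = \left(-21448 + \frac{15835}{7938}\right) + 8641 = - \frac{170238389}{7938} + 8641 = - \frac{101646131}{7938}$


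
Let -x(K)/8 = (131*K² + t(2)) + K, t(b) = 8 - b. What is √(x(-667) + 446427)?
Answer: I*√465791957 ≈ 21582.0*I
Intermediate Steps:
x(K) = -48 - 1048*K² - 8*K (x(K) = -8*((131*K² + (8 - 1*2)) + K) = -8*((131*K² + (8 - 2)) + K) = -8*((131*K² + 6) + K) = -8*((6 + 131*K²) + K) = -8*(6 + K + 131*K²) = -48 - 1048*K² - 8*K)
√(x(-667) + 446427) = √((-48 - 1048*(-667)² - 8*(-667)) + 446427) = √((-48 - 1048*444889 + 5336) + 446427) = √((-48 - 466243672 + 5336) + 446427) = √(-466238384 + 446427) = √(-465791957) = I*√465791957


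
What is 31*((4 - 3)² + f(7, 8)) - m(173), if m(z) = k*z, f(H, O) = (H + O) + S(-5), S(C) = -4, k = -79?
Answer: 14039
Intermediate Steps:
f(H, O) = -4 + H + O (f(H, O) = (H + O) - 4 = -4 + H + O)
m(z) = -79*z
31*((4 - 3)² + f(7, 8)) - m(173) = 31*((4 - 3)² + (-4 + 7 + 8)) - (-79)*173 = 31*(1² + 11) - 1*(-13667) = 31*(1 + 11) + 13667 = 31*12 + 13667 = 372 + 13667 = 14039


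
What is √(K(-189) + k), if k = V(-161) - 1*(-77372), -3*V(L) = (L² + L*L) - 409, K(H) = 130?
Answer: √543219/3 ≈ 245.68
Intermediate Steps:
V(L) = 409/3 - 2*L²/3 (V(L) = -((L² + L*L) - 409)/3 = -((L² + L²) - 409)/3 = -(2*L² - 409)/3 = -(-409 + 2*L²)/3 = 409/3 - 2*L²/3)
k = 180683/3 (k = (409/3 - ⅔*(-161)²) - 1*(-77372) = (409/3 - ⅔*25921) + 77372 = (409/3 - 51842/3) + 77372 = -51433/3 + 77372 = 180683/3 ≈ 60228.)
√(K(-189) + k) = √(130 + 180683/3) = √(181073/3) = √543219/3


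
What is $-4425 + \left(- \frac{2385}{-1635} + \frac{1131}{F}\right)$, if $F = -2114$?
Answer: $- \frac{1019422203}{230426} \approx -4424.1$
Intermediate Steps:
$-4425 + \left(- \frac{2385}{-1635} + \frac{1131}{F}\right) = -4425 + \left(- \frac{2385}{-1635} + \frac{1131}{-2114}\right) = -4425 + \left(\left(-2385\right) \left(- \frac{1}{1635}\right) + 1131 \left(- \frac{1}{2114}\right)\right) = -4425 + \left(\frac{159}{109} - \frac{1131}{2114}\right) = -4425 + \frac{212847}{230426} = - \frac{1019422203}{230426}$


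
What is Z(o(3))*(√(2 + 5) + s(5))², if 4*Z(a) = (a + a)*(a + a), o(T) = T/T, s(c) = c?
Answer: (5 + √7)² ≈ 58.458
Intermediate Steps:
o(T) = 1
Z(a) = a² (Z(a) = ((a + a)*(a + a))/4 = ((2*a)*(2*a))/4 = (4*a²)/4 = a²)
Z(o(3))*(√(2 + 5) + s(5))² = 1²*(√(2 + 5) + 5)² = 1*(√7 + 5)² = 1*(5 + √7)² = (5 + √7)²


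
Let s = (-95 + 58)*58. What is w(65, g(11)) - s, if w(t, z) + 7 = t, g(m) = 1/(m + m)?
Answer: 2204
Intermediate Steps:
s = -2146 (s = -37*58 = -2146)
g(m) = 1/(2*m)
w(t, z) = -7 + t
w(65, g(11)) - s = (-7 + 65) - 1*(-2146) = 58 + 2146 = 2204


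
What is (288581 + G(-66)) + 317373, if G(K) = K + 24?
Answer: 605912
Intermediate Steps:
G(K) = 24 + K
(288581 + G(-66)) + 317373 = (288581 + (24 - 66)) + 317373 = (288581 - 42) + 317373 = 288539 + 317373 = 605912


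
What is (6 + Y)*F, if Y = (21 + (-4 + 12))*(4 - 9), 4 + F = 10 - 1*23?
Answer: 2363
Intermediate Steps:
F = -17 (F = -4 + (10 - 1*23) = -4 + (10 - 23) = -4 - 13 = -17)
Y = -145 (Y = (21 + 8)*(-5) = 29*(-5) = -145)
(6 + Y)*F = (6 - 145)*(-17) = -139*(-17) = 2363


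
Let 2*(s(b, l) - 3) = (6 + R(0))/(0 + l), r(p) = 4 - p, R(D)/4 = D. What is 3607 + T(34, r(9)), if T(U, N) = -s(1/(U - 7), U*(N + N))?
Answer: 1225363/340 ≈ 3604.0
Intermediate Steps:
R(D) = 4*D
s(b, l) = 3 + 3/l (s(b, l) = 3 + ((6 + 4*0)/(0 + l))/2 = 3 + ((6 + 0)/l)/2 = 3 + (6/l)/2 = 3 + 3/l)
T(U, N) = -3 - 3/(2*N*U) (T(U, N) = -(3 + 3/((U*(N + N)))) = -(3 + 3/((U*(2*N)))) = -(3 + 3/((2*N*U))) = -(3 + 3*(1/(2*N*U))) = -(3 + 3/(2*N*U)) = -3 - 3/(2*N*U))
3607 + T(34, r(9)) = 3607 + (-3 - 3/2/((4 - 1*9)*34)) = 3607 + (-3 - 3/2*1/34/(4 - 9)) = 3607 + (-3 - 3/2*1/34/(-5)) = 3607 + (-3 - 3/2*(-1/5)*1/34) = 3607 + (-3 + 3/340) = 3607 - 1017/340 = 1225363/340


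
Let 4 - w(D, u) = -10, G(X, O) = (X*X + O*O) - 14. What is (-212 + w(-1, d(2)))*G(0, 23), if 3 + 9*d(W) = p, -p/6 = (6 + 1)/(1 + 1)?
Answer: -101970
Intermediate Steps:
p = -21 (p = -6*(6 + 1)/(1 + 1) = -42/2 = -6*7/2 = -21)
d(W) = -8/3 (d(W) = -1/3 + (1/9)*(-21) = -1/3 - 7/3 = -8/3)
G(X, O) = -14 + O**2 + X**2 (G(X, O) = (X**2 + O**2) - 14 = (O**2 + X**2) - 14 = -14 + O**2 + X**2)
w(D, u) = 14 (w(D, u) = 4 - 1*(-10) = 4 + 10 = 14)
(-212 + w(-1, d(2)))*G(0, 23) = (-212 + 14)*(-14 + 23**2 + 0**2) = -198*(-14 + 529 + 0) = -198*515 = -101970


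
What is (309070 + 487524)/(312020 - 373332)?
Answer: -398297/30656 ≈ -12.992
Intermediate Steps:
(309070 + 487524)/(312020 - 373332) = 796594/(-61312) = 796594*(-1/61312) = -398297/30656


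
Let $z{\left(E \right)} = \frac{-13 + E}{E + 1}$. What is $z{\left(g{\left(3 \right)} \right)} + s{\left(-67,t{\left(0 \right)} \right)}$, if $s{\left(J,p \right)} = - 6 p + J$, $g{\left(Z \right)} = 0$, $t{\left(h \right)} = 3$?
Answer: $-98$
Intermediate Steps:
$z{\left(E \right)} = \frac{-13 + E}{1 + E}$
$s{\left(J,p \right)} = J - 6 p$
$z{\left(g{\left(3 \right)} \right)} + s{\left(-67,t{\left(0 \right)} \right)} = \frac{-13 + 0}{1 + 0} - 85 = 1^{-1} \left(-13\right) - 85 = 1 \left(-13\right) - 85 = -13 - 85 = -98$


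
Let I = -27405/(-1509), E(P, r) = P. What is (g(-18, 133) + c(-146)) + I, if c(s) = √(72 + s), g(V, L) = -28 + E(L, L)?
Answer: 61950/503 + I*√74 ≈ 123.16 + 8.6023*I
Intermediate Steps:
g(V, L) = -28 + L
I = 9135/503 (I = -27405*(-1/1509) = 9135/503 ≈ 18.161)
(g(-18, 133) + c(-146)) + I = ((-28 + 133) + √(72 - 146)) + 9135/503 = (105 + √(-74)) + 9135/503 = (105 + I*√74) + 9135/503 = 61950/503 + I*√74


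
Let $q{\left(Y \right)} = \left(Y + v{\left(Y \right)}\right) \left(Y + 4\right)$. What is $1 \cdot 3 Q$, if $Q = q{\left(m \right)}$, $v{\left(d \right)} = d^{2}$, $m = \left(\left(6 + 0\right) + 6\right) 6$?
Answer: $1198368$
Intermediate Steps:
$m = 72$ ($m = \left(6 + 6\right) 6 = 12 \cdot 6 = 72$)
$q{\left(Y \right)} = \left(4 + Y\right) \left(Y + Y^{2}\right)$ ($q{\left(Y \right)} = \left(Y + Y^{2}\right) \left(Y + 4\right) = \left(Y + Y^{2}\right) \left(4 + Y\right) = \left(4 + Y\right) \left(Y + Y^{2}\right)$)
$Q = 399456$ ($Q = 72 \left(4 + 72^{2} + 5 \cdot 72\right) = 72 \left(4 + 5184 + 360\right) = 72 \cdot 5548 = 399456$)
$1 \cdot 3 Q = 1 \cdot 3 \cdot 399456 = 3 \cdot 399456 = 1198368$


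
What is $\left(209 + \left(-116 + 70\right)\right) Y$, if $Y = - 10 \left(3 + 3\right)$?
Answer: $-9780$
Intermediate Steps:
$Y = -60$ ($Y = \left(-10\right) 6 = -60$)
$\left(209 + \left(-116 + 70\right)\right) Y = \left(209 + \left(-116 + 70\right)\right) \left(-60\right) = \left(209 - 46\right) \left(-60\right) = 163 \left(-60\right) = -9780$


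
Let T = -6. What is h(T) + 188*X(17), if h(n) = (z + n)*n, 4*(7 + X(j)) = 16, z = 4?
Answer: -552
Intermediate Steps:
X(j) = -3 (X(j) = -7 + (¼)*16 = -7 + 4 = -3)
h(n) = n*(4 + n) (h(n) = (4 + n)*n = n*(4 + n))
h(T) + 188*X(17) = -6*(4 - 6) + 188*(-3) = -6*(-2) - 564 = 12 - 564 = -552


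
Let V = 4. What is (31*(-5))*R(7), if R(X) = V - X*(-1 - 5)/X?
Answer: -1550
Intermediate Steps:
R(X) = 10 (R(X) = 4 - X*(-1 - 5)/X = 4 - X*(-6)/X = 4 - (-6*X)/X = 4 - 1*(-6) = 4 + 6 = 10)
(31*(-5))*R(7) = (31*(-5))*10 = -155*10 = -1550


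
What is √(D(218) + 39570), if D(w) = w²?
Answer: √87094 ≈ 295.12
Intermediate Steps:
√(D(218) + 39570) = √(218² + 39570) = √(47524 + 39570) = √87094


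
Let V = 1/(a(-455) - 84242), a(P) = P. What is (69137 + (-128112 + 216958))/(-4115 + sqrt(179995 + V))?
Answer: -55061523511365/1418948321311 - 473949*sqrt(143467650847362)/1418948321311 ≈ -42.805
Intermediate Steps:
V = -1/84697 (V = 1/(-455 - 84242) = 1/(-84697) = -1/84697 ≈ -1.1807e-5)
(69137 + (-128112 + 216958))/(-4115 + sqrt(179995 + V)) = (69137 + (-128112 + 216958))/(-4115 + sqrt(179995 - 1/84697)) = (69137 + 88846)/(-4115 + sqrt(15245036514/84697)) = 157983/(-4115 + 3*sqrt(143467650847362)/84697)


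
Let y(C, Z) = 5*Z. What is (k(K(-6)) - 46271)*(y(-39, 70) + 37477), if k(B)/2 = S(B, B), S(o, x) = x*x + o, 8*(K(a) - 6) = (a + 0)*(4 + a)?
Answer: -3490940349/2 ≈ -1.7455e+9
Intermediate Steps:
K(a) = 6 + a*(4 + a)/8 (K(a) = 6 + ((a + 0)*(4 + a))/8 = 6 + (a*(4 + a))/8 = 6 + a*(4 + a)/8)
S(o, x) = o + x² (S(o, x) = x² + o = o + x²)
k(B) = 2*B + 2*B² (k(B) = 2*(B + B²) = 2*B + 2*B²)
(k(K(-6)) - 46271)*(y(-39, 70) + 37477) = (2*(6 + (½)*(-6) + (⅛)*(-6)²)*(1 + (6 + (½)*(-6) + (⅛)*(-6)²)) - 46271)*(5*70 + 37477) = (2*(6 - 3 + (⅛)*36)*(1 + (6 - 3 + (⅛)*36)) - 46271)*(350 + 37477) = (2*(6 - 3 + 9/2)*(1 + (6 - 3 + 9/2)) - 46271)*37827 = (2*(15/2)*(1 + 15/2) - 46271)*37827 = (2*(15/2)*(17/2) - 46271)*37827 = (255/2 - 46271)*37827 = -92287/2*37827 = -3490940349/2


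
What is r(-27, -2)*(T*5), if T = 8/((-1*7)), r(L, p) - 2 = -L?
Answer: -1160/7 ≈ -165.71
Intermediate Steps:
r(L, p) = 2 - L
T = -8/7 (T = 8/(-7) = 8*(-⅐) = -8/7 ≈ -1.1429)
r(-27, -2)*(T*5) = (2 - 1*(-27))*(-8/7*5) = (2 + 27)*(-40/7) = 29*(-40/7) = -1160/7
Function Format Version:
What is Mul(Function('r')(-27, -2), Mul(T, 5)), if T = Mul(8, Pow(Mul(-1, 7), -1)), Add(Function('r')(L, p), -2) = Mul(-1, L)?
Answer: Rational(-1160, 7) ≈ -165.71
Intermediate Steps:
Function('r')(L, p) = Add(2, Mul(-1, L))
T = Rational(-8, 7) (T = Mul(8, Pow(-7, -1)) = Mul(8, Rational(-1, 7)) = Rational(-8, 7) ≈ -1.1429)
Mul(Function('r')(-27, -2), Mul(T, 5)) = Mul(Add(2, Mul(-1, -27)), Mul(Rational(-8, 7), 5)) = Mul(Add(2, 27), Rational(-40, 7)) = Mul(29, Rational(-40, 7)) = Rational(-1160, 7)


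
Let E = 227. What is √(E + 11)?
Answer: √238 ≈ 15.427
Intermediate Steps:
√(E + 11) = √(227 + 11) = √238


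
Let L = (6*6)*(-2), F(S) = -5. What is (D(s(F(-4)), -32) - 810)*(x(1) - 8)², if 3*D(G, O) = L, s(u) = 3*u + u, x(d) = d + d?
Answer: -30024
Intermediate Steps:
x(d) = 2*d
s(u) = 4*u
L = -72 (L = 36*(-2) = -72)
D(G, O) = -24 (D(G, O) = (⅓)*(-72) = -24)
(D(s(F(-4)), -32) - 810)*(x(1) - 8)² = (-24 - 810)*(2*1 - 8)² = -834*(2 - 8)² = -834*(-6)² = -834*36 = -30024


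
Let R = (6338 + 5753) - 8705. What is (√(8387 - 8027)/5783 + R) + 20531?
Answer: 23917 + 6*√10/5783 ≈ 23917.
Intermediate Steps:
R = 3386 (R = 12091 - 8705 = 3386)
(√(8387 - 8027)/5783 + R) + 20531 = (√(8387 - 8027)/5783 + 3386) + 20531 = (√360*(1/5783) + 3386) + 20531 = ((6*√10)*(1/5783) + 3386) + 20531 = (6*√10/5783 + 3386) + 20531 = (3386 + 6*√10/5783) + 20531 = 23917 + 6*√10/5783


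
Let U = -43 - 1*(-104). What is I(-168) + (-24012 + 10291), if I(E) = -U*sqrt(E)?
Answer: -13721 - 122*I*sqrt(42) ≈ -13721.0 - 790.65*I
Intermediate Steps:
U = 61 (U = -43 + 104 = 61)
I(E) = -61*sqrt(E)
I(-168) + (-24012 + 10291) = -122*I*sqrt(42) + (-24012 + 10291) = -122*I*sqrt(42) - 13721 = -13721 - 122*I*sqrt(42)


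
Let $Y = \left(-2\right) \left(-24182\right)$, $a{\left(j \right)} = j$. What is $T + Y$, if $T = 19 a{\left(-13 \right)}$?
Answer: $48117$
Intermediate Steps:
$Y = 48364$
$T = -247$ ($T = 19 \left(-13\right) = -247$)
$T + Y = -247 + 48364 = 48117$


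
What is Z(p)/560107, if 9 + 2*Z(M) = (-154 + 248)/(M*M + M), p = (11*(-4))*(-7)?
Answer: -428227/53306503404 ≈ -8.0333e-6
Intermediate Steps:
p = 308 (p = -44*(-7) = 308)
Z(M) = -9/2 + 47/(M + M²) (Z(M) = -9/2 + ((-154 + 248)/(M*M + M))/2 = -9/2 + (94/(M² + M))/2 = -9/2 + (94/(M + M²))/2 = -9/2 + 47/(M + M²))
Z(p)/560107 = ((½)*(94 - 9*308 - 9*308²)/(308*(1 + 308)))/560107 = ((½)*(1/308)*(94 - 2772 - 9*94864)/309)*(1/560107) = ((½)*(1/308)*(1/309)*(94 - 2772 - 853776))*(1/560107) = ((½)*(1/308)*(1/309)*(-856454))*(1/560107) = -428227/95172*1/560107 = -428227/53306503404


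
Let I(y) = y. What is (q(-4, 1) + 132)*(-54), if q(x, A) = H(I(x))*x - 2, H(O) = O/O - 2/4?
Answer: -6912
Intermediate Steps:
H(O) = 1/2 (H(O) = 1 - 2*1/4 = 1 - 1/2 = 1/2)
q(x, A) = -2 + x/2 (q(x, A) = x/2 - 2 = -2 + x/2)
(q(-4, 1) + 132)*(-54) = ((-2 + (1/2)*(-4)) + 132)*(-54) = ((-2 - 2) + 132)*(-54) = (-4 + 132)*(-54) = 128*(-54) = -6912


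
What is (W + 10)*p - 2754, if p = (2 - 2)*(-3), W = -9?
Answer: -2754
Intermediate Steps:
p = 0 (p = 0*(-3) = 0)
(W + 10)*p - 2754 = (-9 + 10)*0 - 2754 = 1*0 - 2754 = 0 - 2754 = -2754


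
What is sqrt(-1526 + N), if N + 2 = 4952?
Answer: 4*sqrt(214) ≈ 58.515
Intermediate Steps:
N = 4950 (N = -2 + 4952 = 4950)
sqrt(-1526 + N) = sqrt(-1526 + 4950) = sqrt(3424) = 4*sqrt(214)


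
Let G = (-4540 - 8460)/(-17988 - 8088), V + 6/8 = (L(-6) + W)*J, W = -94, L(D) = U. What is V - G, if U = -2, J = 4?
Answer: -10045741/26076 ≈ -385.25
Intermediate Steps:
L(D) = -2
V = -1539/4 (V = -¾ + (-2 - 94)*4 = -¾ - 96*4 = -¾ - 384 = -1539/4 ≈ -384.75)
G = 3250/6519 (G = -13000/(-26076) = -13000*(-1/26076) = 3250/6519 ≈ 0.49854)
V - G = -1539/4 - 1*3250/6519 = -1539/4 - 3250/6519 = -10045741/26076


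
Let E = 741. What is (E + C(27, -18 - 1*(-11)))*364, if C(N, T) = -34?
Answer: 257348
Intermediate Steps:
(E + C(27, -18 - 1*(-11)))*364 = (741 - 34)*364 = 707*364 = 257348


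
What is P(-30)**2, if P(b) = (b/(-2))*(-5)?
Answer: 5625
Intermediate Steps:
P(b) = 5*b/2 (P(b) = (b*(-1/2))*(-5) = -b/2*(-5) = 5*b/2)
P(-30)**2 = ((5/2)*(-30))**2 = (-75)**2 = 5625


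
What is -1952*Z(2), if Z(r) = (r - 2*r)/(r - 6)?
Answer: -976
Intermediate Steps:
Z(r) = -r/(-6 + r) (Z(r) = (-r)/(-6 + r) = -r/(-6 + r))
-1952*Z(2) = -(-1952)*2/(-6 + 2) = -(-1952)*2/(-4) = -(-1952)*2*(-1)/4 = -1952*½ = -976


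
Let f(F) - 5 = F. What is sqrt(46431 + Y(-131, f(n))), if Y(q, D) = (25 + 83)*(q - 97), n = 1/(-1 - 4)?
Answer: 3*sqrt(2423) ≈ 147.67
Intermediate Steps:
n = -1/5 (n = 1/(-5) = -1/5 ≈ -0.20000)
f(F) = 5 + F
Y(q, D) = -10476 + 108*q (Y(q, D) = 108*(-97 + q) = -10476 + 108*q)
sqrt(46431 + Y(-131, f(n))) = sqrt(46431 + (-10476 + 108*(-131))) = sqrt(46431 + (-10476 - 14148)) = sqrt(46431 - 24624) = sqrt(21807) = 3*sqrt(2423)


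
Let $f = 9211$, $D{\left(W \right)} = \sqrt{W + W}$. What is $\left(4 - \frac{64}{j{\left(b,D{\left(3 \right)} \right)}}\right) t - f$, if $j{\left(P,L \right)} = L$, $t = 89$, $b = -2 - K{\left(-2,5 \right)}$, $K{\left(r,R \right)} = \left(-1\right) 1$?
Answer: $-8855 - \frac{2848 \sqrt{6}}{3} \approx -11180.0$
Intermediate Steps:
$K{\left(r,R \right)} = -1$
$b = -1$ ($b = -2 - -1 = -2 + 1 = -1$)
$D{\left(W \right)} = \sqrt{2} \sqrt{W}$ ($D{\left(W \right)} = \sqrt{2 W} = \sqrt{2} \sqrt{W}$)
$\left(4 - \frac{64}{j{\left(b,D{\left(3 \right)} \right)}}\right) t - f = \left(4 - \frac{64}{\sqrt{2} \sqrt{3}}\right) 89 - 9211 = \left(4 - \frac{64}{\sqrt{6}}\right) 89 - 9211 = \left(4 - 64 \frac{\sqrt{6}}{6}\right) 89 - 9211 = \left(4 - \frac{32 \sqrt{6}}{3}\right) 89 - 9211 = \left(356 - \frac{2848 \sqrt{6}}{3}\right) - 9211 = -8855 - \frac{2848 \sqrt{6}}{3}$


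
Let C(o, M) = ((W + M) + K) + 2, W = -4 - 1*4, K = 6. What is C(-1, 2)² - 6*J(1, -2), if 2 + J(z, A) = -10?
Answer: 76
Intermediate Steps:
W = -8 (W = -4 - 4 = -8)
J(z, A) = -12 (J(z, A) = -2 - 10 = -12)
C(o, M) = M (C(o, M) = ((-8 + M) + 6) + 2 = (-2 + M) + 2 = M)
C(-1, 2)² - 6*J(1, -2) = 2² - 6*(-12) = 4 + 72 = 76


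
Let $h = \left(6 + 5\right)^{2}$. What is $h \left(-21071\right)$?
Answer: $-2549591$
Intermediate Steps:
$h = 121$ ($h = 11^{2} = 121$)
$h \left(-21071\right) = 121 \left(-21071\right) = -2549591$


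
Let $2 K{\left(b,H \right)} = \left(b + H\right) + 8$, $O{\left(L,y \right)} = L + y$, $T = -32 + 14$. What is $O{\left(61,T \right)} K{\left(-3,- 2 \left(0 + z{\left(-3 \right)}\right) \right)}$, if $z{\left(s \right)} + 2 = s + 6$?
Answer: $\frac{129}{2} \approx 64.5$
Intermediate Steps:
$z{\left(s \right)} = 4 + s$ ($z{\left(s \right)} = -2 + \left(s + 6\right) = -2 + \left(6 + s\right) = 4 + s$)
$T = -18$
$K{\left(b,H \right)} = 4 + \frac{H}{2} + \frac{b}{2}$ ($K{\left(b,H \right)} = \frac{\left(b + H\right) + 8}{2} = \frac{\left(H + b\right) + 8}{2} = \frac{8 + H + b}{2} = 4 + \frac{H}{2} + \frac{b}{2}$)
$O{\left(61,T \right)} K{\left(-3,- 2 \left(0 + z{\left(-3 \right)}\right) \right)} = \left(61 - 18\right) \left(4 + \frac{\left(-2\right) \left(0 + \left(4 - 3\right)\right)}{2} + \frac{1}{2} \left(-3\right)\right) = 43 \left(4 + \frac{\left(-2\right) \left(0 + 1\right)}{2} - \frac{3}{2}\right) = 43 \left(4 + \frac{\left(-2\right) 1}{2} - \frac{3}{2}\right) = 43 \left(4 + \frac{1}{2} \left(-2\right) - \frac{3}{2}\right) = 43 \left(4 - 1 - \frac{3}{2}\right) = 43 \cdot \frac{3}{2} = \frac{129}{2}$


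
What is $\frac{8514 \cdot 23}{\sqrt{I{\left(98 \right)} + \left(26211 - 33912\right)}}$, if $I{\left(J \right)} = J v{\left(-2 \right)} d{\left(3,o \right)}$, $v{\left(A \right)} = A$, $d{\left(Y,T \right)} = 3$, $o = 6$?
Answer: $- \frac{21758 i \sqrt{921}}{307} \approx - 2150.9 i$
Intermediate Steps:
$I{\left(J \right)} = - 6 J$ ($I{\left(J \right)} = J \left(-2\right) 3 = - 2 J 3 = - 6 J$)
$\frac{8514 \cdot 23}{\sqrt{I{\left(98 \right)} + \left(26211 - 33912\right)}} = \frac{8514 \cdot 23}{\sqrt{\left(-6\right) 98 + \left(26211 - 33912\right)}} = \frac{195822}{\sqrt{-588 + \left(26211 - 33912\right)}} = \frac{195822}{\sqrt{-588 - 7701}} = \frac{195822}{\sqrt{-8289}} = \frac{195822}{3 i \sqrt{921}} = 195822 \left(- \frac{i \sqrt{921}}{2763}\right) = - \frac{21758 i \sqrt{921}}{307}$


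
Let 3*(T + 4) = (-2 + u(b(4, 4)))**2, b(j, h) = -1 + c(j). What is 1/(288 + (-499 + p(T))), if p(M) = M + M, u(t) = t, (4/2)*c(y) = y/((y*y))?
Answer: -96/20495 ≈ -0.0046841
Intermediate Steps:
c(y) = 1/(2*y) (c(y) = (y/((y*y)))/2 = (y/(y**2))/2 = (y/y**2)/2 = 1/(2*y))
b(j, h) = -1 + 1/(2*j)
T = -239/192 (T = -4 + (-2 + (1/2 - 1*4)/4)**2/3 = -4 + (-2 + (1/2 - 4)/4)**2/3 = -4 + (-2 + (1/4)*(-7/2))**2/3 = -4 + (-2 - 7/8)**2/3 = -4 + (-23/8)**2/3 = -4 + (1/3)*(529/64) = -4 + 529/192 = -239/192 ≈ -1.2448)
p(M) = 2*M
1/(288 + (-499 + p(T))) = 1/(288 + (-499 + 2*(-239/192))) = 1/(288 + (-499 - 239/96)) = 1/(288 - 48143/96) = 1/(-20495/96) = -96/20495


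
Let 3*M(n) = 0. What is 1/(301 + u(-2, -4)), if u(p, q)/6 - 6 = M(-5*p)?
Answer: 1/337 ≈ 0.0029674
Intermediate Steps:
M(n) = 0 (M(n) = (⅓)*0 = 0)
u(p, q) = 36 (u(p, q) = 36 + 6*0 = 36 + 0 = 36)
1/(301 + u(-2, -4)) = 1/(301 + 36) = 1/337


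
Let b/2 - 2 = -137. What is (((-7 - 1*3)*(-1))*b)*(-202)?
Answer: 545400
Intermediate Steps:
b = -270 (b = 4 + 2*(-137) = 4 - 274 = -270)
(((-7 - 1*3)*(-1))*b)*(-202) = (((-7 - 1*3)*(-1))*(-270))*(-202) = (((-7 - 3)*(-1))*(-270))*(-202) = (-10*(-1)*(-270))*(-202) = (10*(-270))*(-202) = -2700*(-202) = 545400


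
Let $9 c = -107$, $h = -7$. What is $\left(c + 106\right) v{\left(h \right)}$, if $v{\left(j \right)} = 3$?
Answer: $\frac{847}{3} \approx 282.33$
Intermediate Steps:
$c = - \frac{107}{9}$ ($c = \frac{1}{9} \left(-107\right) = - \frac{107}{9} \approx -11.889$)
$\left(c + 106\right) v{\left(h \right)} = \left(- \frac{107}{9} + 106\right) 3 = \frac{847}{9} \cdot 3 = \frac{847}{3}$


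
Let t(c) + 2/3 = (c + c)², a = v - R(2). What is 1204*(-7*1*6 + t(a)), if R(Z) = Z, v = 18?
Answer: 3544576/3 ≈ 1.1815e+6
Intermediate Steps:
a = 16 (a = 18 - 1*2 = 18 - 2 = 16)
t(c) = -⅔ + 4*c² (t(c) = -⅔ + (c + c)² = -⅔ + (2*c)² = -⅔ + 4*c²)
1204*(-7*1*6 + t(a)) = 1204*(-7*1*6 + (-⅔ + 4*16²)) = 1204*(-7*6 + (-⅔ + 4*256)) = 1204*(-42 + (-⅔ + 1024)) = 1204*(-42 + 3070/3) = 1204*(2944/3) = 3544576/3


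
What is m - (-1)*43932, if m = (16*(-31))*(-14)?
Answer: 50876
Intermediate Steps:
m = 6944 (m = -496*(-14) = 6944)
m - (-1)*43932 = 6944 - (-1)*43932 = 6944 - 1*(-43932) = 6944 + 43932 = 50876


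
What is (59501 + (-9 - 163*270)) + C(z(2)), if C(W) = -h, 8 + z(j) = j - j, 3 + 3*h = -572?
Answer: 47021/3 ≈ 15674.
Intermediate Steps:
h = -575/3 (h = -1 + (⅓)*(-572) = -1 - 572/3 = -575/3 ≈ -191.67)
z(j) = -8 (z(j) = -8 + (j - j) = -8 + 0 = -8)
C(W) = 575/3 (C(W) = -1*(-575/3) = 575/3)
(59501 + (-9 - 163*270)) + C(z(2)) = (59501 + (-9 - 163*270)) + 575/3 = (59501 + (-9 - 44010)) + 575/3 = (59501 - 44019) + 575/3 = 15482 + 575/3 = 47021/3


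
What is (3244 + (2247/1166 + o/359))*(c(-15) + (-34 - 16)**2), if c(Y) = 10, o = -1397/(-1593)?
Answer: 2716386662668945/333410121 ≈ 8.1473e+6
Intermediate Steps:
o = 1397/1593 (o = -1397*(-1/1593) = 1397/1593 ≈ 0.87696)
(3244 + (2247/1166 + o/359))*(c(-15) + (-34 - 16)**2) = (3244 + (2247/1166 + (1397/1593)/359))*(10 + (-34 - 16)**2) = (3244 + (2247*(1/1166) + (1397/1593)*(1/359)))*(10 + (-50)**2) = (3244 + (2247/1166 + 1397/571887))*(10 + 2500) = (3244 + 1286658991/666820242)*2510 = (2164451524039/666820242)*2510 = 2716386662668945/333410121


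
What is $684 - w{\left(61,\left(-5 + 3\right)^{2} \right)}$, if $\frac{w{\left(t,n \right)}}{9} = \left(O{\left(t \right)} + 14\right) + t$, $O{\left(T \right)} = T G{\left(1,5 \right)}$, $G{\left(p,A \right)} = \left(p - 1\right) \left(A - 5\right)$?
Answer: $9$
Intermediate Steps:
$G{\left(p,A \right)} = \left(-1 + p\right) \left(-5 + A\right)$
$O{\left(T \right)} = 0$ ($O{\left(T \right)} = T \left(5 - 5 - 5 + 5 \cdot 1\right) = T \left(5 - 5 - 5 + 5\right) = T 0 = 0$)
$w{\left(t,n \right)} = 126 + 9 t$ ($w{\left(t,n \right)} = 9 \left(\left(0 + 14\right) + t\right) = 9 \left(14 + t\right) = 126 + 9 t$)
$684 - w{\left(61,\left(-5 + 3\right)^{2} \right)} = 684 - \left(126 + 9 \cdot 61\right) = 684 - \left(126 + 549\right) = 684 - 675 = 9$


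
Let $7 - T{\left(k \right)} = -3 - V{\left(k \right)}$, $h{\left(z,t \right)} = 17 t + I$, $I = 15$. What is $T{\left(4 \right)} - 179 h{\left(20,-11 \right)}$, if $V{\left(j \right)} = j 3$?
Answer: $30810$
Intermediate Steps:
$V{\left(j \right)} = 3 j$
$h{\left(z,t \right)} = 15 + 17 t$ ($h{\left(z,t \right)} = 17 t + 15 = 15 + 17 t$)
$T{\left(k \right)} = 10 + 3 k$ ($T{\left(k \right)} = 7 - \left(-3 - 3 k\right) = 7 + \left(3 + 3 k\right) = 10 + 3 k$)
$T{\left(4 \right)} - 179 h{\left(20,-11 \right)} = \left(10 + 3 \cdot 4\right) - 179 \left(15 + 17 \left(-11\right)\right) = \left(10 + 12\right) - 179 \left(15 - 187\right) = 22 - -30788 = 22 + 30788 = 30810$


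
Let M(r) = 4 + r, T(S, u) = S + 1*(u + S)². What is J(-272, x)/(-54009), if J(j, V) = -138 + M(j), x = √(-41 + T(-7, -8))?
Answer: 406/54009 ≈ 0.0075173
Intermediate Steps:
T(S, u) = S + (S + u)² (T(S, u) = S + 1*(S + u)² = S + (S + u)²)
x = √177 (x = √(-41 + (-7 + (-7 - 8)²)) = √(-41 + (-7 + (-15)²)) = √(-41 + (-7 + 225)) = √(-41 + 218) = √177 ≈ 13.304)
J(j, V) = -134 + j (J(j, V) = -138 + (4 + j) = -134 + j)
J(-272, x)/(-54009) = (-134 - 272)/(-54009) = -406*(-1/54009) = 406/54009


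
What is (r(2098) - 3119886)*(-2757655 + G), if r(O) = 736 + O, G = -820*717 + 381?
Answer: 10427205989128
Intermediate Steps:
G = -587559 (G = -587940 + 381 = -587559)
(r(2098) - 3119886)*(-2757655 + G) = ((736 + 2098) - 3119886)*(-2757655 - 587559) = (2834 - 3119886)*(-3345214) = -3117052*(-3345214) = 10427205989128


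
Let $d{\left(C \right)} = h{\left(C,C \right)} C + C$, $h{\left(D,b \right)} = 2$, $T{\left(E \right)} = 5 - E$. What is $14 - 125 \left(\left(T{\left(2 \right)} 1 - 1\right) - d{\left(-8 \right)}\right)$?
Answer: $-3236$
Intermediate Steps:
$d{\left(C \right)} = 3 C$ ($d{\left(C \right)} = 2 C + C = 3 C$)
$14 - 125 \left(\left(T{\left(2 \right)} 1 - 1\right) - d{\left(-8 \right)}\right) = 14 - 125 \left(\left(\left(5 - 2\right) 1 - 1\right) - 3 \left(-8\right)\right) = 14 - 125 \left(\left(\left(5 - 2\right) 1 - 1\right) - -24\right) = 14 - 125 \left(\left(3 \cdot 1 - 1\right) + 24\right) = 14 - 125 \left(\left(3 - 1\right) + 24\right) = 14 - 125 \left(2 + 24\right) = 14 - 3250 = -3236$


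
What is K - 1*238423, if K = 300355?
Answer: 61932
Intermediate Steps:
K - 1*238423 = 300355 - 1*238423 = 300355 - 238423 = 61932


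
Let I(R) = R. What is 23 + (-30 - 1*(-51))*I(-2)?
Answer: -19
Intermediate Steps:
23 + (-30 - 1*(-51))*I(-2) = 23 + (-30 - 1*(-51))*(-2) = 23 + (-30 + 51)*(-2) = 23 + 21*(-2) = 23 - 42 = -19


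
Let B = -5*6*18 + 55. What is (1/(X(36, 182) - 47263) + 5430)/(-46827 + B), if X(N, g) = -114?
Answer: -257257109/2241500624 ≈ -0.11477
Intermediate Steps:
B = -485 (B = -30*18 + 55 = -540 + 55 = -485)
(1/(X(36, 182) - 47263) + 5430)/(-46827 + B) = (1/(-114 - 47263) + 5430)/(-46827 - 485) = (1/(-47377) + 5430)/(-47312) = (-1/47377 + 5430)*(-1/47312) = (257257109/47377)*(-1/47312) = -257257109/2241500624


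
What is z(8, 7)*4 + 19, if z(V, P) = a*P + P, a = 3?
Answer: 131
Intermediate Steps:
z(V, P) = 4*P (z(V, P) = 3*P + P = 4*P)
z(8, 7)*4 + 19 = (4*7)*4 + 19 = 28*4 + 19 = 112 + 19 = 131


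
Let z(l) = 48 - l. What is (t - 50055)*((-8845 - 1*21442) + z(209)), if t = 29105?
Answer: 637885600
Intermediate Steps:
(t - 50055)*((-8845 - 1*21442) + z(209)) = (29105 - 50055)*((-8845 - 1*21442) + (48 - 1*209)) = -20950*((-8845 - 21442) + (48 - 209)) = -20950*(-30287 - 161) = -20950*(-30448) = 637885600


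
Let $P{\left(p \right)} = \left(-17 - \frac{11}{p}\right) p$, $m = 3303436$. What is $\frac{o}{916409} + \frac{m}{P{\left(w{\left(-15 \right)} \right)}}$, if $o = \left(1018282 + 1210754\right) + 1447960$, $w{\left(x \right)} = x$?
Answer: $\frac{757048917087}{55900949} \approx 13543.0$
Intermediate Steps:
$o = 3676996$ ($o = 2229036 + 1447960 = 3676996$)
$P{\left(p \right)} = p \left(-17 - \frac{11}{p}\right)$
$\frac{o}{916409} + \frac{m}{P{\left(w{\left(-15 \right)} \right)}} = \frac{3676996}{916409} + \frac{3303436}{-11 - -255} = 3676996 \cdot \frac{1}{916409} + \frac{3303436}{-11 + 255} = \frac{3676996}{916409} + \frac{3303436}{244} = \frac{3676996}{916409} + 3303436 \cdot \frac{1}{244} = \frac{3676996}{916409} + \frac{825859}{61} = \frac{757048917087}{55900949}$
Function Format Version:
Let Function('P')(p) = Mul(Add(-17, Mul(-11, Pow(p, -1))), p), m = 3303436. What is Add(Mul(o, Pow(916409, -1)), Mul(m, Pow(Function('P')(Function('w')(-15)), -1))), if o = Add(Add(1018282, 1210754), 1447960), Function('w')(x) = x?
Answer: Rational(757048917087, 55900949) ≈ 13543.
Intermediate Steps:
o = 3676996 (o = Add(2229036, 1447960) = 3676996)
Function('P')(p) = Mul(p, Add(-17, Mul(-11, Pow(p, -1))))
Add(Mul(o, Pow(916409, -1)), Mul(m, Pow(Function('P')(Function('w')(-15)), -1))) = Add(Mul(3676996, Pow(916409, -1)), Mul(3303436, Pow(Add(-11, Mul(-17, -15)), -1))) = Add(Mul(3676996, Rational(1, 916409)), Mul(3303436, Pow(Add(-11, 255), -1))) = Add(Rational(3676996, 916409), Mul(3303436, Pow(244, -1))) = Add(Rational(3676996, 916409), Mul(3303436, Rational(1, 244))) = Add(Rational(3676996, 916409), Rational(825859, 61)) = Rational(757048917087, 55900949)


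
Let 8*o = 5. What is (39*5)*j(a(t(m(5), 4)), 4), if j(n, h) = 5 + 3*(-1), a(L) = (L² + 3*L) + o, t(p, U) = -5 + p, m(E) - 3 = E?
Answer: 390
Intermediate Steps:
o = 5/8 (o = (⅛)*5 = 5/8 ≈ 0.62500)
m(E) = 3 + E
a(L) = 5/8 + L² + 3*L (a(L) = (L² + 3*L) + 5/8 = 5/8 + L² + 3*L)
j(n, h) = 2 (j(n, h) = 5 - 3 = 2)
(39*5)*j(a(t(m(5), 4)), 4) = (39*5)*2 = 195*2 = 390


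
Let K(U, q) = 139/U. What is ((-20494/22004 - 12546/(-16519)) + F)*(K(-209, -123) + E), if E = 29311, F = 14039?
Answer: 7814898145616736330/18992042971 ≈ 4.1148e+8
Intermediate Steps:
((-20494/22004 - 12546/(-16519)) + F)*(K(-209, -123) + E) = ((-20494/22004 - 12546/(-16519)) + 14039)*(139/(-209) + 29311) = ((-20494*1/22004 - 12546*(-1/16519)) + 14039)*(139*(-1/209) + 29311) = ((-10247/11002 + 12546/16519) + 14039)*(-139/209 + 29311) = (-31239101/181742038 + 14039)*(6125860/209) = (2551445232381/181742038)*(6125860/209) = 7814898145616736330/18992042971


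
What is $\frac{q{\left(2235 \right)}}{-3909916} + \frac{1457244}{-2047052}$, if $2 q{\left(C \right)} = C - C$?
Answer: $- \frac{364311}{511763} \approx -0.71187$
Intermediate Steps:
$q{\left(C \right)} = 0$ ($q{\left(C \right)} = \frac{C - C}{2} = \frac{1}{2} \cdot 0 = 0$)
$\frac{q{\left(2235 \right)}}{-3909916} + \frac{1457244}{-2047052} = \frac{0}{-3909916} + \frac{1457244}{-2047052} = 0 \left(- \frac{1}{3909916}\right) + 1457244 \left(- \frac{1}{2047052}\right) = 0 - \frac{364311}{511763} = - \frac{364311}{511763}$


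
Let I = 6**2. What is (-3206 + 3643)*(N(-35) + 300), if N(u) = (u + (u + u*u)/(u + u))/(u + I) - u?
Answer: 123671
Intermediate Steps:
I = 36
N(u) = -u + (u + (u + u**2)/(2*u))/(36 + u) (N(u) = (u + (u + u*u)/(u + u))/(u + 36) - u = (u + (u + u**2)/((2*u)))/(36 + u) - u = (u + (u + u**2)*(1/(2*u)))/(36 + u) - u = (u + (u + u**2)/(2*u))/(36 + u) - u = -u + (u + (u + u**2)/(2*u))/(36 + u))
(-3206 + 3643)*(N(-35) + 300) = (-3206 + 3643)*((1 - 69*(-35) - 2*(-35)**2)/(2*(36 - 35)) + 300) = 437*((1/2)*(1 + 2415 - 2*1225)/1 + 300) = 437*((1/2)*1*(1 + 2415 - 2450) + 300) = 437*((1/2)*1*(-34) + 300) = 437*(-17 + 300) = 437*283 = 123671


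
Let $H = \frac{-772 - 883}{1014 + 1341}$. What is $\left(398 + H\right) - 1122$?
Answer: $- \frac{341335}{471} \approx -724.7$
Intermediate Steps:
$H = - \frac{331}{471}$ ($H = - \frac{1655}{2355} = \left(-1655\right) \frac{1}{2355} = - \frac{331}{471} \approx -0.70276$)
$\left(398 + H\right) - 1122 = \left(398 - \frac{331}{471}\right) - 1122 = \frac{187127}{471} - 1122 = - \frac{341335}{471}$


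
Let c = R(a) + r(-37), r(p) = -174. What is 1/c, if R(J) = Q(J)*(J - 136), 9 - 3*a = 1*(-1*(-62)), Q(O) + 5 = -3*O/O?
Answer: 3/3166 ≈ 0.00094757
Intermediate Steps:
Q(O) = -8 (Q(O) = -5 - 3*O/O = -5 - 3*1 = -5 - 3 = -8)
a = -53/3 (a = 3 - (-1*(-62))/3 = 3 - 62/3 = -53/3 ≈ -17.667)
R(J) = 1088 - 8*J (R(J) = -8*(J - 136) = -8*(-136 + J) = 1088 - 8*J)
c = 3166/3 (c = (1088 - 8*(-53/3)) - 174 = (1088 + 424/3) - 174 = 3688/3 - 174 = 3166/3 ≈ 1055.3)
1/c = 1/(3166/3) = 3/3166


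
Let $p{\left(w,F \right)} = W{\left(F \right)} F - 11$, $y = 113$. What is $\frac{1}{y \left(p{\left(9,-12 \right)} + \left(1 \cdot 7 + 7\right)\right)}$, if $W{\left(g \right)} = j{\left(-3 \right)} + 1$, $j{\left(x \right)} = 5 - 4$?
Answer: $- \frac{1}{2373} \approx -0.00042141$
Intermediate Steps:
$j{\left(x \right)} = 1$
$W{\left(g \right)} = 2$ ($W{\left(g \right)} = 1 + 1 = 2$)
$p{\left(w,F \right)} = -11 + 2 F$ ($p{\left(w,F \right)} = 2 F - 11 = -11 + 2 F$)
$\frac{1}{y \left(p{\left(9,-12 \right)} + \left(1 \cdot 7 + 7\right)\right)} = \frac{1}{113 \left(\left(-11 + 2 \left(-12\right)\right) + \left(1 \cdot 7 + 7\right)\right)} = \frac{1}{113 \left(\left(-11 - 24\right) + \left(7 + 7\right)\right)} = \frac{1}{113 \left(-35 + 14\right)} = \frac{1}{113 \left(-21\right)} = \frac{1}{-2373} = - \frac{1}{2373}$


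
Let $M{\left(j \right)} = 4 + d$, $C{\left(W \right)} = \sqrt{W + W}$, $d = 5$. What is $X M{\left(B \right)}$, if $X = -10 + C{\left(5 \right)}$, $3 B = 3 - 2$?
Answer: $-90 + 9 \sqrt{10} \approx -61.539$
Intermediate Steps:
$C{\left(W \right)} = \sqrt{2} \sqrt{W}$ ($C{\left(W \right)} = \sqrt{2 W} = \sqrt{2} \sqrt{W}$)
$B = \frac{1}{3}$ ($B = \frac{3 - 2}{3} = \frac{1}{3} \cdot 1 = \frac{1}{3} \approx 0.33333$)
$X = -10 + \sqrt{10}$ ($X = -10 + \sqrt{2} \sqrt{5} = -10 + \sqrt{10} \approx -6.8377$)
$M{\left(j \right)} = 9$ ($M{\left(j \right)} = 4 + 5 = 9$)
$X M{\left(B \right)} = \left(-10 + \sqrt{10}\right) 9 = -90 + 9 \sqrt{10}$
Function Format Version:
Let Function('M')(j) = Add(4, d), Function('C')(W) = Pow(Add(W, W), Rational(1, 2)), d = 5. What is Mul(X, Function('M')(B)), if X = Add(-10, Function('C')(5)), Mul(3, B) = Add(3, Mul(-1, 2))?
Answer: Add(-90, Mul(9, Pow(10, Rational(1, 2)))) ≈ -61.539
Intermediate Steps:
Function('C')(W) = Mul(Pow(2, Rational(1, 2)), Pow(W, Rational(1, 2))) (Function('C')(W) = Pow(Mul(2, W), Rational(1, 2)) = Mul(Pow(2, Rational(1, 2)), Pow(W, Rational(1, 2))))
B = Rational(1, 3) (B = Mul(Rational(1, 3), Add(3, Mul(-1, 2))) = Mul(Rational(1, 3), Add(3, -2)) = Mul(Rational(1, 3), 1) = Rational(1, 3) ≈ 0.33333)
X = Add(-10, Pow(10, Rational(1, 2))) (X = Add(-10, Mul(Pow(2, Rational(1, 2)), Pow(5, Rational(1, 2)))) = Add(-10, Pow(10, Rational(1, 2))) ≈ -6.8377)
Function('M')(j) = 9 (Function('M')(j) = Add(4, 5) = 9)
Mul(X, Function('M')(B)) = Mul(Add(-10, Pow(10, Rational(1, 2))), 9) = Add(-90, Mul(9, Pow(10, Rational(1, 2))))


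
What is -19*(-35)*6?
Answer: 3990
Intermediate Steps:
-19*(-35)*6 = 665*6 = 3990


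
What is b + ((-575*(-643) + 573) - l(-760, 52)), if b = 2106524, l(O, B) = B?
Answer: 2476770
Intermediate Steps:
b + ((-575*(-643) + 573) - l(-760, 52)) = 2106524 + ((-575*(-643) + 573) - 1*52) = 2106524 + ((369725 + 573) - 52) = 2106524 + (370298 - 52) = 2106524 + 370246 = 2476770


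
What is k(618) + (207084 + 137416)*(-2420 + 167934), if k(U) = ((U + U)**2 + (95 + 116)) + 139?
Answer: 57021101046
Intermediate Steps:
k(U) = 350 + 4*U**2 (k(U) = ((2*U)**2 + 211) + 139 = (4*U**2 + 211) + 139 = (211 + 4*U**2) + 139 = 350 + 4*U**2)
k(618) + (207084 + 137416)*(-2420 + 167934) = (350 + 4*618**2) + (207084 + 137416)*(-2420 + 167934) = (350 + 4*381924) + 344500*165514 = (350 + 1527696) + 57019573000 = 1528046 + 57019573000 = 57021101046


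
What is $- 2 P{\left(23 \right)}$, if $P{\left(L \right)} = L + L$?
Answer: $-92$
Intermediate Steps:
$P{\left(L \right)} = 2 L$
$- 2 P{\left(23 \right)} = - 2 \cdot 2 \cdot 23 = \left(-2\right) 46 = -92$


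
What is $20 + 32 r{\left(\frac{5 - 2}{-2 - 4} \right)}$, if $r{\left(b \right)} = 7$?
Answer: $244$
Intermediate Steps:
$20 + 32 r{\left(\frac{5 - 2}{-2 - 4} \right)} = 20 + 32 \cdot 7 = 20 + 224 = 244$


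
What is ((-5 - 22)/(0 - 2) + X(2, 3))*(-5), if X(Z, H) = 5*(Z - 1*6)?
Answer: 65/2 ≈ 32.500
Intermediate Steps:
X(Z, H) = -30 + 5*Z (X(Z, H) = 5*(Z - 6) = 5*(-6 + Z) = -30 + 5*Z)
((-5 - 22)/(0 - 2) + X(2, 3))*(-5) = ((-5 - 22)/(0 - 2) + (-30 + 5*2))*(-5) = (-27/(-2) + (-30 + 10))*(-5) = (-27*(-½) - 20)*(-5) = (27/2 - 20)*(-5) = -13/2*(-5) = 65/2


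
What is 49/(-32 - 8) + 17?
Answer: 631/40 ≈ 15.775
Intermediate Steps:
49/(-32 - 8) + 17 = 49/(-40) + 17 = -1/40*49 + 17 = -49/40 + 17 = 631/40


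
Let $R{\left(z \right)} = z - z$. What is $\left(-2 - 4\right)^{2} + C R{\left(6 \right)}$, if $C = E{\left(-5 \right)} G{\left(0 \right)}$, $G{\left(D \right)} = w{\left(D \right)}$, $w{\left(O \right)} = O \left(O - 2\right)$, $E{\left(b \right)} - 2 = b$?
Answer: $36$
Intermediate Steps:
$E{\left(b \right)} = 2 + b$
$w{\left(O \right)} = O \left(-2 + O\right)$
$G{\left(D \right)} = D \left(-2 + D\right)$
$R{\left(z \right)} = 0$
$C = 0$ ($C = \left(2 - 5\right) 0 \left(-2 + 0\right) = - 3 \cdot 0 \left(-2\right) = \left(-3\right) 0 = 0$)
$\left(-2 - 4\right)^{2} + C R{\left(6 \right)} = \left(-2 - 4\right)^{2} + 0 \cdot 0 = \left(-6\right)^{2} + 0 = 36 + 0 = 36$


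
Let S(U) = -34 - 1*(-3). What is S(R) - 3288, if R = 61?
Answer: -3319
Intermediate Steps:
S(U) = -31 (S(U) = -34 + 3 = -31)
S(R) - 3288 = -31 - 3288 = -3319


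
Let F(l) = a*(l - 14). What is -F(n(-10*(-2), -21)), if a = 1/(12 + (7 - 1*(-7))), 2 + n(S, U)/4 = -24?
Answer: 59/13 ≈ 4.5385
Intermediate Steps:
n(S, U) = -104 (n(S, U) = -8 + 4*(-24) = -8 - 96 = -104)
a = 1/26 (a = 1/(12 + (7 + 7)) = 1/(12 + 14) = 1/26 ≈ 0.038462)
F(l) = -7/13 + l/26 (F(l) = (l - 14)/26 = (-14 + l)/26 = -7/13 + l/26)
-F(n(-10*(-2), -21)) = -(-7/13 + (1/26)*(-104)) = -(-7/13 - 4) = -1*(-59/13) = 59/13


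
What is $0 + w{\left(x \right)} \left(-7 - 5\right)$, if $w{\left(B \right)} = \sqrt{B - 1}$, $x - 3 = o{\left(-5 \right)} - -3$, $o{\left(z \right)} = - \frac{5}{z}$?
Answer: $- 12 \sqrt{6} \approx -29.394$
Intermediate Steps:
$x = 7$ ($x = 3 - \left(-3 + \frac{5}{-5}\right) = 3 + \left(\left(-5\right) \left(- \frac{1}{5}\right) + 3\right) = 3 + \left(1 + 3\right) = 3 + 4 = 7$)
$w{\left(B \right)} = \sqrt{-1 + B}$
$0 + w{\left(x \right)} \left(-7 - 5\right) = 0 + \sqrt{-1 + 7} \left(-7 - 5\right) = 0 + \sqrt{6} \left(-7 - 5\right) = 0 + \sqrt{6} \left(-12\right) = 0 - 12 \sqrt{6} = - 12 \sqrt{6}$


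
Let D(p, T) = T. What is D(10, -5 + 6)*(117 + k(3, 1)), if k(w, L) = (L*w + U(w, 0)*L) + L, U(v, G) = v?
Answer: 124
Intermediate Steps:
k(w, L) = L + 2*L*w (k(w, L) = (L*w + w*L) + L = (L*w + L*w) + L = 2*L*w + L = L + 2*L*w)
D(10, -5 + 6)*(117 + k(3, 1)) = (-5 + 6)*(117 + 1*(1 + 2*3)) = 1*(117 + 1*(1 + 6)) = 1*(117 + 1*7) = 1*(117 + 7) = 1*124 = 124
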